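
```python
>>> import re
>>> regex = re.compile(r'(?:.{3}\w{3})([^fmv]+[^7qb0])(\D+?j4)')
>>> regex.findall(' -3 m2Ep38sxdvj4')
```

[('p38sxd', 'vj4')]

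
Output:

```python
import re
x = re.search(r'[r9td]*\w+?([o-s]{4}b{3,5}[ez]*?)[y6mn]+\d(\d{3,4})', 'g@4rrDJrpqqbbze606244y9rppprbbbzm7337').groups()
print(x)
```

('ppprbbbz', '337')

The match spans [2:37] → '4rrDJrpqqbbze606244y9rppprbbbzm7337'.
Captured: group 1 = 'ppprbbbz', group 2 = '337'.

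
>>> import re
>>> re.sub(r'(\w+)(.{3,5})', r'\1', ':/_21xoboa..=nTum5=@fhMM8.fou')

':/_21xoboaum5M8'

This matches one or more of a word character (captured); then 3 to 5 of any character (captured).
Matches: at [2:15] → '_21xoboa..=nT'; at [15:23] → 'um5=@fhM'; at [23:29] → 'M8.fou'.
The replacement refers to a captured group, so each match is rewritten using its own captured text.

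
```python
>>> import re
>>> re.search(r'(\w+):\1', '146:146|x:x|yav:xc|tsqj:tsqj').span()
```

A backreference is literal: `\1` must see the identical characters the first group matched.
The match spans [0:7] → '146:146'.

(0, 7)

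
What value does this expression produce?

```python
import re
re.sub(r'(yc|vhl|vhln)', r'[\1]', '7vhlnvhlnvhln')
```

'7[vhl]n[vhl]n[vhl]n'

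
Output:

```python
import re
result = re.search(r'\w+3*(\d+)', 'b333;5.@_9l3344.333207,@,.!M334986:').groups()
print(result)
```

The match spans [0:4] → 'b333'.
Captured: group 1 = '3'.

('3',)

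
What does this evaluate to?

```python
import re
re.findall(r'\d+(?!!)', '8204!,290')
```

Because the assertion is negative and zero-width, positions next to the forbidden text are skipped.
With no groups in the pattern, `findall` gives back each whole match — 2 here.

['820', '290']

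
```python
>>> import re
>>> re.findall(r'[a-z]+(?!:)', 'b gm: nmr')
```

The negative lookahead/lookbehind blocks any match where the forbidden context is present.
Matches: at [0:1] → 'b'; at [2:3] → 'g'; at [6:9] → 'nmr'.
Since nothing is captured, `findall` lists the 3 matched substrings directly.

['b', 'g', 'nmr']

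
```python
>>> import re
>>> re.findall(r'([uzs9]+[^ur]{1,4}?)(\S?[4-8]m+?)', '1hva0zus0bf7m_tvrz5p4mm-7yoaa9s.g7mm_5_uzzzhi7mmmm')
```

Pattern: one or more of one of [uzs9], then 1 to 4 of any character except [ur] (lazy) (captured); then optionally a non-whitespace character, then a character in [4-8], then one or more of a literal 'm' (lazy) (captured).
Scanning left to right: at [5:13] match 'zus0bf7m', groups = ('zus0b', 'f7m'); at [17:22] match 'z5p4m', groups = ('z5', 'p4m'); at [29:35] match '9s.g7m', groups = ('9s.', 'g7m'); at [39:47] match 'uzzzhi7m', groups = ('uzzzh', 'i7m').
Multiple groups make `findall` return tuples — one 2-tuple for each match.

[('zus0b', 'f7m'), ('z5', 'p4m'), ('9s.', 'g7m'), ('uzzzh', 'i7m')]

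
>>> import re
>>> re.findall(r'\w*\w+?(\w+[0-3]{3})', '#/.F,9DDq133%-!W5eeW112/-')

Pattern: zero or more of a word character, then one or more of a word character (lazy); then one or more of a word character, then exactly 3 of a character in [0-3] (captured).
One capturing group, so `findall` returns just the captured substring from each match — 2 in all.

['q133', 'W112']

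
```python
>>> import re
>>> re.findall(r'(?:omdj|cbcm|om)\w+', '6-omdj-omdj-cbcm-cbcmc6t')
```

['omdj', 'omdj', 'cbcmc6t']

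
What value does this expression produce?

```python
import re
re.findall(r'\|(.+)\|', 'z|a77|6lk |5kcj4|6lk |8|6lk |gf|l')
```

['a77|6lk |5kcj4|6lk |8|6lk |gf']

Because there's exactly one group, `findall` drops the full match and keeps group 1 from the one hit.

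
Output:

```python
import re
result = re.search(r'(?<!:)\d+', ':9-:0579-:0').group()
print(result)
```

The negative lookahead/lookbehind blocks any match where the forbidden context is present.
The match spans [5:8] → '579'.

579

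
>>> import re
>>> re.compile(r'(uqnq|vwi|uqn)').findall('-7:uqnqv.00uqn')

['uqnq', 'uqn']

The regex engine tests alternatives in the order written; an earlier branch that matches wins even if a later one would match more.
Scanning left to right: at [3:7] match 'uqnq', group 1 = 'uqnq'; at [11:14] match 'uqn', group 1 = 'uqn'.
With a single group, `findall` returns only what that group captured — 2 items.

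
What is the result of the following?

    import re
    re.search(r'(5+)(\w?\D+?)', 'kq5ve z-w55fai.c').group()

This matches one or more of a literal '5' (captured); then optionally a word character, then one or more of a non-digit (lazy) (captured).
The `?` after the quantifier makes it lazy — it takes as little as possible before letting the rest of the pattern try.
`re.search` scans for the first position where the pattern succeeds.
The match spans [2:5] → '5ve'.
Captured: group 1 = '5', group 2 = 've'.

'5ve'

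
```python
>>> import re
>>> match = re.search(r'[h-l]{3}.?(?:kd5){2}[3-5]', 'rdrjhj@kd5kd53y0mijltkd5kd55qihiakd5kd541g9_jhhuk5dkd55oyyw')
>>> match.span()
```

This matches exactly 3 of a character in [h-l], then optionally any character, then the literal 'kd5' repeated 2 times; then a character in [3-5].
`re.search` tries every starting position until one works.
The match spans [3:14] → 'jhj@kd5kd53'.

(3, 14)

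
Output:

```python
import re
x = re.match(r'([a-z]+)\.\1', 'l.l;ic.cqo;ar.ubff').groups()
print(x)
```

('l',)

After group 1 captures some text, `\1` only succeeds where that same text appears again.
`match` is anchored at position 0; if the pattern doesn't fit there, it returns None.
The match spans [0:3] → 'l.l'.
Captured: group 1 = 'l'.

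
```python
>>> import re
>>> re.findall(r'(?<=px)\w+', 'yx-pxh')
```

['h']

Lookahead/lookbehind check context without consuming it, so the matched span excludes the asserted characters.
Matches: at [5:6] → 'h'.
`findall` yields the raw match text (1 of them) because the pattern has no groups.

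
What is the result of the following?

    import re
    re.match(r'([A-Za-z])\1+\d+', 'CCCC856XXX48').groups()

('C',)

The backreference `\1` re-matches whatever the first group consumed, character for character.
With `match`, the pattern is implicitly anchored at the beginning.
The match spans [0:7] → 'CCCC856'.
Captured: group 1 = 'C'.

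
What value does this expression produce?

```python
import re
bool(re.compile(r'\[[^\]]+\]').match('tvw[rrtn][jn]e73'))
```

`re.match` only tries the pattern at the start of the string.
Here the pattern fails at index 0, so the call returns None, and `bool(None)` is False.

False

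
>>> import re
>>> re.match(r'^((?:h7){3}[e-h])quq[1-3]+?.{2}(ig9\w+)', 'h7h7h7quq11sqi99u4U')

None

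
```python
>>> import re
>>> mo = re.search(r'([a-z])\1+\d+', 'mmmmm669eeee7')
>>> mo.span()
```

After group 1 captures some text, `\1` only succeeds where that same text appears again.
The match spans [0:8] → 'mmmmm669'.

(0, 8)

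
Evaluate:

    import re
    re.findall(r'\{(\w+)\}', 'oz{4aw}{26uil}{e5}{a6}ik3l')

['4aw', '26uil', 'e5', 'a6']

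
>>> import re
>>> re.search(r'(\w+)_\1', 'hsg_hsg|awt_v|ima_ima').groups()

('hsg',)

The match spans [0:7] → 'hsg_hsg'.
Captured: group 1 = 'hsg'.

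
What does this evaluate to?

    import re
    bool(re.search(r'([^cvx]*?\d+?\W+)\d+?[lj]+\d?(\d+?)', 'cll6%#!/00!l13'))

Here no position works, so the call returns None, and `bool(None)` is False.

False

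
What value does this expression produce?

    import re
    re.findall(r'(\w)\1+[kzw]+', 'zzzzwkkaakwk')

['z', 'a']

After group 1 captures some text, `\1` only succeeds where that same text appears again.
Because there's exactly one group, `findall` drops the full match and keeps group 1 from each hit.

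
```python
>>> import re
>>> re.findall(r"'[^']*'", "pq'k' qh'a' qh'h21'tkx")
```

`findall` yields the raw match text (3 of them) because the pattern has no groups.

["'k'", "'a'", "'h21'"]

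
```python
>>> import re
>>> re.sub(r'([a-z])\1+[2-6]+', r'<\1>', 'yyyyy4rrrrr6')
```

'<y><r>'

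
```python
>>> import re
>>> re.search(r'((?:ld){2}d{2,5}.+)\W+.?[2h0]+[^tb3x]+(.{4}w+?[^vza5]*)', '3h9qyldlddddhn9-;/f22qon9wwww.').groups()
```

('ldlddddhn9-;', '9wwww.')

This matches the literal 'ld' repeated 2 times, then 2 to 5 of the literal 'd', then one or more of any character (captured); then one or more of a non-word character, then optionally any character; then one or more of one of [2h0], then one or more of any character except [tb3x]; then exactly 4 of any character, then one or more of the literal 'w' (lazy), then zero or more of any character except [vza5] (captured).
`re.search` scans for the first position where the pattern succeeds.
The match spans [5:30] → 'ldlddddhn9-;/f22qon9wwww.'.
Captured: group 1 = 'ldlddddhn9-;', group 2 = '9wwww.'.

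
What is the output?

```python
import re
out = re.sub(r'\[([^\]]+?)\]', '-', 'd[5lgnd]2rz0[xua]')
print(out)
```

Matches: at [1:8] → '[5lgnd]'; at [12:17] → '[xua]'.
`sub` substitutes '-' at each match site.

d-2rz0-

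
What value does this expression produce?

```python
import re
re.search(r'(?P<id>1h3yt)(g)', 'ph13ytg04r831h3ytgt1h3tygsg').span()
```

(12, 18)

Pattern: the literal '1h3', then the literal 'yt' (captured as 'id'); then a literal 'g' (captured).
`re.search` scans for the first position where the pattern succeeds.
The match spans [12:18] → '1h3ytg'.
Captured: group 1 = '1h3yt', group 2 = 'g'.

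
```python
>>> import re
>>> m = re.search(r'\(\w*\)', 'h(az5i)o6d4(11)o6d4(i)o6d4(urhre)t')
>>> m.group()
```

The match spans [1:7] → '(az5i)'.

'(az5i)'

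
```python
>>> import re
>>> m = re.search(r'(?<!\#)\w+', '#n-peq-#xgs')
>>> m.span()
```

(3, 6)

The negative lookaround is zero-width — it rules out positions where the adjacent text would match, without consuming anything.
`re.search` scans for the first position where the pattern succeeds.
The match spans [3:6] → 'peq'.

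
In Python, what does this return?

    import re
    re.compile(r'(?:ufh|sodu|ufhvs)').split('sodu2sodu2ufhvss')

['', '2', '2', 'vss']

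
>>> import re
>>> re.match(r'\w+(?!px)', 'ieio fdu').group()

'ieio'

The negative lookaround is zero-width — it rules out positions where the adjacent text would match, without consuming anything.
`re.match` only tries the pattern at the start of the string.
The match spans [0:4] → 'ieio'.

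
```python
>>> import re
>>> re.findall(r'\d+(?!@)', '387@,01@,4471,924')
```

['38', '0', '4471', '924']

`(?!…)`/`(?<!…)` only lets a position through if the neighbouring text does NOT match; no characters are consumed.
With no groups in the pattern, `findall` gives back each whole match — 4 here.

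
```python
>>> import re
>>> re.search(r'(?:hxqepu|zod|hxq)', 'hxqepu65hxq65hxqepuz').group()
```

'hxqepu'

`|` is ordered: at each position the engine commits to the first alternative that works.
Unlike `match`, `search` isn't anchored — it looks for the pattern anywhere in the string.
The match spans [0:6] → 'hxqepu'.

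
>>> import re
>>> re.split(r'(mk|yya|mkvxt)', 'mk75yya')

['', 'mk', '75', 'yya', '']

Matches to split on: at [0:2] → 'mk'; at [4:7] → 'yya'.
Because the pattern has a capturing group, `split` also inserts each captured text between the pieces.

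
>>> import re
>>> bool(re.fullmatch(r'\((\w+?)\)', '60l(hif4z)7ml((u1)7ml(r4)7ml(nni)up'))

`re.fullmatch` is like wrapping the pattern in `^…$` (in single-line mode).
Here the pattern can't cover the whole string, so the call returns None, and `bool(None)` is False.

False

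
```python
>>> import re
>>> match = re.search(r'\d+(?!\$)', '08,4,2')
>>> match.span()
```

The negative lookahead/lookbehind blocks any match where the forbidden context is present.
`search` walks the string left to right and returns the first match it finds.
The match spans [0:2] → '08'.

(0, 2)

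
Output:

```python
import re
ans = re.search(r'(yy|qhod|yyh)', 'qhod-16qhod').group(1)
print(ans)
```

qhod

The match spans [0:4] → 'qhod'.
Captured: group 1 = 'qhod'.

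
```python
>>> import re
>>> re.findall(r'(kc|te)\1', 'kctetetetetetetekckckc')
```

['te', 'te', 'te', 'kc']

The backreference `\1` re-matches whatever the first group consumed, character for character.
With a single group, `findall` returns only what that group captured — 4 items.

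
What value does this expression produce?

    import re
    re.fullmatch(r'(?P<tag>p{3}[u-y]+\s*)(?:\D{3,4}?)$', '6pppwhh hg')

For `fullmatch`, every character of the input must be accounted for by the pattern.
Here there's no way to consume every character, so the call returns None.

None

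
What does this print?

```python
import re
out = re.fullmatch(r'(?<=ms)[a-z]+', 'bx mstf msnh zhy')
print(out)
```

Lookahead/lookbehind check context without consuming it, so the matched span excludes the asserted characters.
For `fullmatch`, every character of the input must be accounted for by the pattern.
Here there's no way to consume every character, so the call returns None.

None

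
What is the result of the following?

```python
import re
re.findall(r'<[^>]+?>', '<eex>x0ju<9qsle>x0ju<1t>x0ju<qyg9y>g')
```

No capturing groups, so `findall` returns the 4 full match strings.

['<eex>', '<9qsle>', '<1t>', '<qyg9y>']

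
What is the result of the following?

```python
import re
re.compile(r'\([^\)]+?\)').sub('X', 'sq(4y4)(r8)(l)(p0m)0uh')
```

'sqXXXX0uh'

Matches: at [2:7] → '(4y4)'; at [7:11] → '(r8)'; at [11:14] → '(l)'; at [14:19] → '(p0m)'.
`sub` substitutes 'X' at each match site.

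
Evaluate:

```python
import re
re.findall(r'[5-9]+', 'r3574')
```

['57']

This matches one or more of a character in [5-9].
Matches: at [2:4] → '57'.
No capturing groups, so `findall` returns the 1 full match string.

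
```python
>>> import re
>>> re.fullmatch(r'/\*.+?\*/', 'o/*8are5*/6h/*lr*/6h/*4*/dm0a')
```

For `fullmatch`, every character of the input must be accounted for by the pattern.
Here there's no way to consume every character, so the call returns None.

None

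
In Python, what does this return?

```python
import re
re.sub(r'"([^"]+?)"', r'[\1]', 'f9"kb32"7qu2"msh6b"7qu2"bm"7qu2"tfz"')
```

'f9[kb32]7qu2[msh6b]7qu2[bm]7qu2[tfz]'

Each match is replaced using the text its own group 1 captured.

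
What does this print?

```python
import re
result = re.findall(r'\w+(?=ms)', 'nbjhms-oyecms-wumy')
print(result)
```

['nbjh', 'oyec']

Because the assertion is zero-width, the text it checks is not consumed and won't appear in the result.
Scanning left to right: at [0:4] → 'nbjh'; at [7:11] → 'oyec'.
With no groups in the pattern, `findall` gives back each whole match — 2 here.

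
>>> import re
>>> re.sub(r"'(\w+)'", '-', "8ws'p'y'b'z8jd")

'8ws-y-z8jd'

Each match is replaced by '-'.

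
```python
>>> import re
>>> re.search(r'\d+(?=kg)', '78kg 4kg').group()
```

Lookahead/lookbehind check context without consuming it, so the matched span excludes the asserted characters.
`re.search` scans for the first position where the pattern succeeds.
The match spans [0:2] → '78'.

'78'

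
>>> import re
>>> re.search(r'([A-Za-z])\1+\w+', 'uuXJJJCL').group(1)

The match spans [0:8] → 'uuXJJJCL'.
Captured: group 1 = 'u'.

'u'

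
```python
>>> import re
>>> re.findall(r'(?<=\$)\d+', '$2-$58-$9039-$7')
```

['2', '58', '9039', '7']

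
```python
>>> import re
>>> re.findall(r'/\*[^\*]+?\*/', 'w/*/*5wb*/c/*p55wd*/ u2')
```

['/*5wb*/', '/*p55wd*/']

Since nothing is captured, `findall` lists the 2 matched substrings directly.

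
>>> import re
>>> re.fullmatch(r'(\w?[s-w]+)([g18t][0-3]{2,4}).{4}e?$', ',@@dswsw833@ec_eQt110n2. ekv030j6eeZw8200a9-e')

None

The pattern matches optionally a word character, then one or more of a character in [s-w] (captured); then one of [g18t], then 2 to 4 of a character in [0-3] (captured); then exactly 4 of any character, then optionally a literal 'e'; then anchored at the end.
`fullmatch` succeeds only if the pattern covers the string from start to end.
Here the pattern can't cover the whole string, so the call returns None.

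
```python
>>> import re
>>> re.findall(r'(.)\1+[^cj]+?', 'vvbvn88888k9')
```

['v', '8']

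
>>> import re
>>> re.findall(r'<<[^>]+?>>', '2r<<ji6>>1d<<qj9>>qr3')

Since nothing is captured, `findall` lists the 2 matched substrings directly.

['<<ji6>>', '<<qj9>>']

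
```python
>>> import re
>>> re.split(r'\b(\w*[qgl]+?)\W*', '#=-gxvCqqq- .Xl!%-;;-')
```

['#=-', 'gxvCqqq', '', 'Xl', '']

The pattern matches a word boundary (`\b`, zero-width); then zero or more of a word character, then one or more of one of [qgl] (lazy) (captured); then zero or more of a non-word character.
Matches to split on: at [3:13] → 'gxvCqqq- .'; at [13:21] → 'Xl!%-;;-'.
With a capturing group present, the delimiter's captured portion is kept in the result list.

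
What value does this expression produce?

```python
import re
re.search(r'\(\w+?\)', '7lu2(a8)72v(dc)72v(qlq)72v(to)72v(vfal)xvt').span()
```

Unlike `match`, `search` isn't anchored — it looks for the pattern anywhere in the string.
The match spans [4:8] → '(a8)'.

(4, 8)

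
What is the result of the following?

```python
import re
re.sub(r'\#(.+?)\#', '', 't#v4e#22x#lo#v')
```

't22xv'

Lazy quantifiers expand one character at a time until the remainder of the pattern can match.
Matches: at [1:6] → '#v4e#'; at [9:13] → '#lo#'.
Every occurrence is swapped for ''.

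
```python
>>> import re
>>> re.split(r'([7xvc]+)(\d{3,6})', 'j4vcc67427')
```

The pattern matches one or more of one of [7xvc] (captured); then 3 to 6 of a digit (captured).
Matches to split on: at [2:10] → 'vcc67427'.
`re.split` interleaves the captured-group text with the surrounding fragments.

['j4', 'vcc', '67427', '']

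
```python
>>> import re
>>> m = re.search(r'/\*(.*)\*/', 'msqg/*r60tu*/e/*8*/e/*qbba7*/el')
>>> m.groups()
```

('r60tu*/e/*8*/e/*qbba7',)

The match spans [4:29] → '/*r60tu*/e/*8*/e/*qbba7*/'.
Captured: group 1 = 'r60tu*/e/*8*/e/*qbba7'.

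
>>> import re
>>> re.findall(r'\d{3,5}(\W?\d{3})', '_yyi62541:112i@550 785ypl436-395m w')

[':112', ' 785', '-395']

This matches 3 to 5 of a digit; then optionally a non-word character, then exactly 3 of a digit (captured).
Scanning left to right: at [4:13] match '62541:112', group 1 = ':112'; at [15:22] match '550 785', group 1 = ' 785'; at [25:32] match '436-395', group 1 = '-395'.
One capturing group, so `findall` returns just the captured substring from each match — 3 in all.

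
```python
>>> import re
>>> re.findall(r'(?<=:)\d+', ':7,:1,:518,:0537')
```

['7', '1', '518', '0537']

The `(?=…)`/`(?<=…)` assertion just peeks at neighbouring text; it doesn't advance the match position.
Walking the string: at [1:2] → '7'; at [4:5] → '1'; at [7:10] → '518'; at [12:16] → '0537'.
Since nothing is captured, `findall` lists the 4 matched substrings directly.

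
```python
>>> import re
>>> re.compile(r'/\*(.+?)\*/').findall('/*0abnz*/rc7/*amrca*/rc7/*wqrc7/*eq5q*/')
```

['0abnz', 'amrca', 'wqrc7/*eq5q']

A non-greedy quantifier consumes as few characters as it can — just enough that the remainder of the pattern still matches from where it stops; whatever follows it matches normally.
Matches: at [0:9] match '/*0abnz*/', group 1 = '0abnz'; at [12:21] match '/*amrca*/', group 1 = 'amrca'; at [24:39] match '/*wqrc7/*eq5q*/', group 1 = 'wqrc7/*eq5q'.
One capturing group, so `findall` returns just the captured substring from each match — 3 in all.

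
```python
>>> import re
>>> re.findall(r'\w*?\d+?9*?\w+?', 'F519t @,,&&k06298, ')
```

Because the quantifier is non-greedy, it stops expanding at the earliest point where the rest of the pattern can succeed.
With no groups in the pattern, `findall` gives back each whole match — 4 here.

['F51', '9t', 'k06', '29']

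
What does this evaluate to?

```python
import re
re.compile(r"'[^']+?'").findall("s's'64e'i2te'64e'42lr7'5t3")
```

["'s'", "'i2te'", "'42lr7'"]

Walking the string: at [1:4] → "'s'"; at [7:13] → "'i2te'"; at [16:23] → "'42lr7'".
`findall` yields the raw match text (3 of them) because the pattern has no groups.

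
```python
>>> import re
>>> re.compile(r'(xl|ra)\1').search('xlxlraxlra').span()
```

`\1` has to match the exact text group 1 already captured.
The match spans [0:4] → 'xlxl'.

(0, 4)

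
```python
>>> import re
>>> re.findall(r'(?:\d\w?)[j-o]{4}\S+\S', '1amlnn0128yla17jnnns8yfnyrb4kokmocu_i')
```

['1amlnn0128yla17jnnns8yfnyrb4kokmocu_i']

This matches a digit, then optionally a word character (non-capturing group); then exactly 4 of a character in [j-o], then one or more of a non-whitespace character, then a non-whitespace character.
`findall` yields the raw match text (1 of them) because the pattern has no groups.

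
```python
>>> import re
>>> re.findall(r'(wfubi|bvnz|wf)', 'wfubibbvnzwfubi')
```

['wfubi', 'bvnz', 'wfubi']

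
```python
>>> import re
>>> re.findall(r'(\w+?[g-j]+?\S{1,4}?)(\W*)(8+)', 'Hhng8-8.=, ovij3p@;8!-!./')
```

[('Hhng', '', '8'), ('ovij3p', '@;', '8')]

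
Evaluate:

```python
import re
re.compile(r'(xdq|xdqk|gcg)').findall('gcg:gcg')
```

['gcg', 'gcg']

Walking the string: at [0:3] match 'gcg', group 1 = 'gcg'; at [4:7] match 'gcg', group 1 = 'gcg'.
With a single group, `findall` returns only what that group captured — 2 items.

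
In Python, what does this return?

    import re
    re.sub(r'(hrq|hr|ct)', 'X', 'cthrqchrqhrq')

'XXcXX'

`|` is ordered: at each position the engine commits to the first alternative that works.
Each match is replaced by 'X'.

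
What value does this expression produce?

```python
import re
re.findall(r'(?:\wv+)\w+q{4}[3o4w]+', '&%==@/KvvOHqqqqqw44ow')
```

This matches a word character, then one or more of the literal 'v' (non-capturing group); then one or more of a word character, then exactly 4 of the literal 'q', then one or more of one of [3o4w].
Matches: at [6:21] → 'KvvOHqqqqqw44ow'.
`findall` yields the raw match text (1 of them) because the pattern has no groups.

['KvvOHqqqqqw44ow']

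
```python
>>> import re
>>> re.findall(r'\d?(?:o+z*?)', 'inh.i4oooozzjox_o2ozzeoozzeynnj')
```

The pattern matches optionally a digit; then one or more of a literal 'o', then zero or more of the literal 'z' (lazy) (non-capturing group).
Scanning left to right: at [5:10] → '4oooo'; at [13:14] → 'o'; at [16:17] → 'o'; at [17:19] → '2o'; at [22:24] → 'oo'.
No capturing groups, so `findall` returns the 5 full match strings.

['4oooo', 'o', 'o', '2o', 'oo']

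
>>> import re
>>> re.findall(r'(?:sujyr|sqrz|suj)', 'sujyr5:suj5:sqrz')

['sujyr', 'suj', 'sqrz']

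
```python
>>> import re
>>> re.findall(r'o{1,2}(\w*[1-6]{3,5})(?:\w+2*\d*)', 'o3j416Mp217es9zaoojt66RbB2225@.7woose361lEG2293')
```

['3j416Mp217es9zaoojt66RbB222', 'se361']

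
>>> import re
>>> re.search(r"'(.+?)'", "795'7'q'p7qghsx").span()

With the lazy modifier that quantifier settles for the fewest repetitions that let the rest of the pattern succeed (the atoms after it are unaffected and can still be greedy).
The match spans [3:6] → "'7'".

(3, 6)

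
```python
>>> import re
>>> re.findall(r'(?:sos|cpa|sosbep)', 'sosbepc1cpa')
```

['sos', 'cpa']

Alternation isn't longest-match — the leftmost alternative that fits at this position is chosen.
Matches: at [0:3] → 'sos'; at [8:11] → 'cpa'.
With no groups in the pattern, `findall` gives back each whole match — 2 here.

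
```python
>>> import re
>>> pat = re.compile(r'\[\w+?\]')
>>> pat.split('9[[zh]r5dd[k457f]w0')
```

['9[', 'r5dd', 'w0']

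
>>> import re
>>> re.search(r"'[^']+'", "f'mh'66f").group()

`re.search` tries every starting position until one works.
The match spans [1:5] → "'mh'".

"'mh'"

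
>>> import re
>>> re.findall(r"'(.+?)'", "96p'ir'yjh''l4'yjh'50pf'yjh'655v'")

A `+?`/`*?`/`{m,n}?` starts at its minimum and grows only as far as needed for what follows to match.
Because there's exactly one group, `findall` drops the full match and keeps group 1 from each hit.

['ir', "'l4", '50pf', '655v']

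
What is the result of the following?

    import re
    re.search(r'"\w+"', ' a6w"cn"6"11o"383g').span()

The match spans [4:8] → '"cn"'.

(4, 8)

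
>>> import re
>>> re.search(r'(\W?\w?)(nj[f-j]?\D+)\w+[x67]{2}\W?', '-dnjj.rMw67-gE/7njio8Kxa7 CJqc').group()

This matches optionally a non-word character, then optionally a word character (captured); then the literal 'nj', then optionally a character in [f-j], then one or more of a non-digit (captured); then one or more of a word character, then exactly 2 of one of [x67], then optionally a non-word character.
The match spans [0:12] → '-dnjj.rMw67-'.

'-dnjj.rMw67-'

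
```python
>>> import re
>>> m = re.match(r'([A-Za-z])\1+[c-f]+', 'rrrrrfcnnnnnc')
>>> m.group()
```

'rrrrrfc'

A backreference is literal: `\1` must see the identical characters the first group matched.
With `match`, the pattern is implicitly anchored at the beginning.
The match spans [0:7] → 'rrrrrfc'.
Captured: group 1 = 'r'.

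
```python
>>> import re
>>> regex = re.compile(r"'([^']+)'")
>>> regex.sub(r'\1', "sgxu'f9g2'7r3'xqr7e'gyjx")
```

`\1` in the replacement pulls in group 1's text for each match.

'sgxuf9g27r3xqr7egyjx'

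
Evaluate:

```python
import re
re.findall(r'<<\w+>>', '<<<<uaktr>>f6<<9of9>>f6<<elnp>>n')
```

Since nothing is captured, `findall` lists the 3 matched substrings directly.

['<<uaktr>>', '<<9of9>>', '<<elnp>>']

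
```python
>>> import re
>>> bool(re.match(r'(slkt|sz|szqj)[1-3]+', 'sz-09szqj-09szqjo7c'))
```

`match` is anchored at position 0; if the pattern doesn't fit there, it returns None.
Here the pattern fails at index 0, so the call returns None, and `bool(None)` is False.

False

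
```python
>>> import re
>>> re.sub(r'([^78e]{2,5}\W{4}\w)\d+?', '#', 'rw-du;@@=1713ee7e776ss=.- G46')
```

'#13ee7e77#6'

Pattern: 2 to 5 of any character except [78e], then exactly 4 of a non-word character, then a word character (captured); then one or more of a digit (lazy).
A non-greedy quantifier consumes as few characters as it can — just enough that the remainder of the pattern still matches from where it stops; whatever follows it matches normally.
Matches: at [0:11] → 'rw-du;@@=17'; at [19:28] → '6ss=.- G4'.
Every occurrence is swapped for '#'.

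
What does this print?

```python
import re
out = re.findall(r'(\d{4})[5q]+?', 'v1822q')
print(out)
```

This matches exactly 4 of a digit (captured); then one or more of one of [5q] (lazy).
Scanning left to right: at [1:6] match '1822q', group 1 = '1822'.
With a single group, `findall` returns only what that group captured — 1 item.

['1822']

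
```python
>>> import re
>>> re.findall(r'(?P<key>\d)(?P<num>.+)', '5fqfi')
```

[('5', 'fqfi')]

This matches a digit (captured as 'key'); then one or more of any character (captured as 'num').
Scanning left to right: at [0:5] match '5fqfi', groups = ('5', 'fqfi').
`findall` packs the 2 group values into a tuple for every match.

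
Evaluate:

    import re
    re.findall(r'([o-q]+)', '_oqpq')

['oqpq']

The pattern matches one or more of a character in [o-q] (captured).
Matches: at [1:5] match 'oqpq', group 1 = 'oqpq'.
With a single group, `findall` returns only what that group captured — 1 item.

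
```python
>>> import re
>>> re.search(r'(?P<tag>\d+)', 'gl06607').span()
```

The pattern matches one or more of a digit (captured as 'tag').
The match spans [2:7] → '06607'.

(2, 7)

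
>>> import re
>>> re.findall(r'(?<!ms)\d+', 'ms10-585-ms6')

['0', '585']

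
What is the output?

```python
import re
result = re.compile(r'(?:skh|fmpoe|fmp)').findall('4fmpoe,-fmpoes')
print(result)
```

['fmpoe', 'fmpoe']

Branches in `(...|...)` are attempted left-to-right; the first branch that allows the whole pattern to succeed is taken.
No capturing groups, so `findall` returns the 2 full match strings.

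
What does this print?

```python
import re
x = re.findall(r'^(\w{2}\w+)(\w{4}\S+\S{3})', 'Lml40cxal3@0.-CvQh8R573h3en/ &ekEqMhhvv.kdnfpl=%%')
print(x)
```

Pattern: anchored at the start of the string; then exactly 2 of a word character, then one or more of a word character (captured); then exactly 4 of a word character, then one or more of a non-whitespace character, then exactly 3 of a non-whitespace character (captured).
Matches: at [0:28] match 'Lml40cxal3@0.-CvQh8R573h3en/', groups = ('Lml40c', 'xal3@0.-CvQh8R573h3en/').
Multiple groups make `findall` return tuples — one 2-tuple for the one match.

[('Lml40c', 'xal3@0.-CvQh8R573h3en/')]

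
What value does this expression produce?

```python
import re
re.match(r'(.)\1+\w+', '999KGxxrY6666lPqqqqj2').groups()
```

('9',)

The match spans [0:21] → '999KGxxrY6666lPqqqqj2'.
Captured: group 1 = '9'.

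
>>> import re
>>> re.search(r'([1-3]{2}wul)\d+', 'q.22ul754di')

None

The pattern matches exactly 2 of a character in [1-3], then the literal 'wul' (captured); then one or more of a digit.
Here no position works, so the call returns None.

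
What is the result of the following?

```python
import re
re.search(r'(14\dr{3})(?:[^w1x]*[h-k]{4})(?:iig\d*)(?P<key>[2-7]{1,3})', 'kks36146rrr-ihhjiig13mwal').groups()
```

This matches the literal '14', then a digit, then exactly 3 of the literal 'r' (captured); then zero or more of any character except [w1x], then exactly 4 of a character in [h-k] (non-capturing group); then the literal 'iig', then zero or more of a digit (non-capturing group); then 1 to 3 of a character in [2-7] (captured as 'key').
`re.search` scans for the first position where the pattern succeeds.
The match spans [5:21] → '146rrr-ihhjiig13'.
Captured: group 1 = '146rrr', group 2 = '3'.

('146rrr', '3')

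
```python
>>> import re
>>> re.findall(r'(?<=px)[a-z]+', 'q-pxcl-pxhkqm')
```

The positive lookaround only admits positions where the adjacent text matches; those characters stay outside the span.
With no groups in the pattern, `findall` gives back each whole match — 2 here.

['cl', 'hkqm']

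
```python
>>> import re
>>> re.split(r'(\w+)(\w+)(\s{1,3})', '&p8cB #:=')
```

['&', 'p8c', 'B', ' ', '#:=']

Pattern: one or more of a word character (captured); then one or more of a word character (captured); then 1 to 3 of whitespace (captured).
With a capturing group present, the delimiter's captured portion is kept in the result list.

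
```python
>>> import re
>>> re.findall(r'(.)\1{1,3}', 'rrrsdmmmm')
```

['r', 'm']

After group 1 captures some text, `\1` only succeeds where that same text appears again.
Matches: at [0:3] match 'rrr', group 1 = 'r'; at [5:9] match 'mmmm', group 1 = 'm'.
One capturing group, so `findall` returns just the captured substring from each match — 2 in all.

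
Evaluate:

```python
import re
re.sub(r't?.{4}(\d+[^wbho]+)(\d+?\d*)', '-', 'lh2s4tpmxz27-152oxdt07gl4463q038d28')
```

'--'

Every occurrence is swapped for '-'.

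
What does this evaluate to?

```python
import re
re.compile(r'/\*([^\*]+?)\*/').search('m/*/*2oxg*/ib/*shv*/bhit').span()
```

(3, 11)

`search` walks the string left to right and returns the first match it finds.
The match spans [3:11] → '/*2oxg*/'.
Captured: group 1 = '2oxg'.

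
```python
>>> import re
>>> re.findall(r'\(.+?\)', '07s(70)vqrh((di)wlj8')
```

['(70)', '((di)']

Lazy quantifiers expand one character at a time until the remainder of the pattern can match.
Scanning left to right: at [3:7] → '(70)'; at [11:16] → '((di)'.
No capturing groups, so `findall` returns the 2 full match strings.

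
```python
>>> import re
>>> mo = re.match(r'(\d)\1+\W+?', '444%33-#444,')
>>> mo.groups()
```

The match spans [0:4] → '444%'.
Captured: group 1 = '4'.

('4',)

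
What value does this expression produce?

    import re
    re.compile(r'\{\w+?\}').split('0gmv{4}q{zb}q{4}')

['0gmv', 'q', 'q', '']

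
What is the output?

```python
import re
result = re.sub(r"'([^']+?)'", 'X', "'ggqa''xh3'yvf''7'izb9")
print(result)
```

XXyvf'Xizb9

Matches: at [0:6] → "'ggqa'"; at [6:11] → "'xh3'"; at [15:18] → "'7'".
`sub` substitutes 'X' at each match site.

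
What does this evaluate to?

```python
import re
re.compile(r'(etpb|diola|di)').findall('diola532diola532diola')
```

['diola', 'diola', 'diola']

`|` is ordered: at each position the engine commits to the first alternative that works.
Walking the string: at [0:5] match 'diola', group 1 = 'diola'; at [8:13] match 'diola', group 1 = 'diola'; at [16:21] match 'diola', group 1 = 'diola'.
`findall` collects group 1 from each match (3 total).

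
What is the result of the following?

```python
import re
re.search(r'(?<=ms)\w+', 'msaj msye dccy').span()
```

(2, 4)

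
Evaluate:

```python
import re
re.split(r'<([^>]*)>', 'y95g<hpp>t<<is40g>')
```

['y95g', 'hpp', 't', '<is40g', '']

Matches to split on: at [4:9] → '<hpp>'; at [10:18] → '<<is40g>'.
With a capturing group present, the delimiter's captured portion is kept in the result list.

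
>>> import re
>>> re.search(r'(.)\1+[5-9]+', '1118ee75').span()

`\1` has to match the exact text group 1 already captured.
Unlike `match`, `search` isn't anchored — it looks for the pattern anywhere in the string.
The match spans [0:4] → '1118'.
Captured: group 1 = '1'.

(0, 4)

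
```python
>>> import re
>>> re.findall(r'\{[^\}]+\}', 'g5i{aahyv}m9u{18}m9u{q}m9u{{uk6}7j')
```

`findall` yields the raw match text (4 of them) because the pattern has no groups.

['{aahyv}', '{18}', '{q}', '{{uk6}']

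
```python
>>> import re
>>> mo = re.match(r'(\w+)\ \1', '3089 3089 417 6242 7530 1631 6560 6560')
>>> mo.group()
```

'3089 3089'

A backreference is literal: `\1` must see the identical characters the first group matched.
`re.match` only tries the pattern at the start of the string.
The match spans [0:9] → '3089 3089'.
Captured: group 1 = '3089'.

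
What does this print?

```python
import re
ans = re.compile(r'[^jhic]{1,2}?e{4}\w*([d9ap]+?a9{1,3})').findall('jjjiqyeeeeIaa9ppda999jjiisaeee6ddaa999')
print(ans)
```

['aa999']

Pattern: 1 to 2 of any character except [jhic] (lazy), then exactly 4 of a literal 'e', then zero or more of a word character; then one or more of one of [d9ap] (lazy), then the literal 'a', then 1 to 3 of a literal '9' (captured).
Matches: at [4:38] match 'qyeeeeIaa9ppda999jjiisaeee6ddaa999', group 1 = 'aa999'.
One capturing group, so `findall` returns just the captured substring from the one match — 1 in all.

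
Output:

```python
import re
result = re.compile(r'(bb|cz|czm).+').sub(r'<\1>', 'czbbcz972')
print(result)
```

The replacement refers to a captured group, so each match is rewritten using its own captured text.

<cz>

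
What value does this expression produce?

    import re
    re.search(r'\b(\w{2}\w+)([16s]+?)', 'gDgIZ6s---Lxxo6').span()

(0, 7)

This matches a word boundary (`\b`, zero-width); then exactly 2 of a word character, then one or more of a word character (captured); then one or more of one of [16s] (lazy) (captured).
`re.search` scans for the first position where the pattern succeeds.
The match spans [0:7] → 'gDgIZ6s'.
Captured: group 1 = 'gDgIZ6', group 2 = 's'.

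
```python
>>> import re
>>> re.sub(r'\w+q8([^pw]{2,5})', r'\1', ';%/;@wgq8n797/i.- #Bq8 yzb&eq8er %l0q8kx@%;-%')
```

';%/;@n797/i.- # yzb&er %lkx@%;-%'

Pattern: one or more of a word character, then the literal 'q8'; then 2 to 5 of any character except [pw] (captured).
Each match is replaced using the text its own group 1 captured.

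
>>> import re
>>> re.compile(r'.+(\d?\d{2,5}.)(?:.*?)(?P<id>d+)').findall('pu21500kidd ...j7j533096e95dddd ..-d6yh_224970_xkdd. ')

[('70_', 'dd')]

The pattern matches one or more of any character; then optionally a digit, then 2 to 5 of a digit, then any character (captured); then zero or more of any character (lazy) (non-capturing group); then one or more of a literal 'd' (captured as 'id').
A `+?`/`*?`/`{m,n}?` starts at its minimum and grows only as far as needed for what follows to match.
Matches: at [0:51] match 'pu21500kidd ...j7j533096e95dddd ..-d6yh_224970_xkdd', groups = ('70_', 'dd').
2 groups means the one result is a tuple of 2 captured strings — 1 here.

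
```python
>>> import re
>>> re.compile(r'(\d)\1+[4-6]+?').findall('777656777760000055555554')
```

['7', '7', '0', '5']

`\1` is not a pattern — it's the concrete string captured by group 1, re-applied verbatim.
With a single group, `findall` returns only what that group captured — 4 items.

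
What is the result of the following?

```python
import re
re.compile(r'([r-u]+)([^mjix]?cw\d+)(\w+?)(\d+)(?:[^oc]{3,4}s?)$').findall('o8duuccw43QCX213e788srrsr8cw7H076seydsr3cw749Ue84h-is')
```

[('uu', 'ccw43', 'QCX213e788srrsr8cw7H076seydsr3cw749Ue', '84')]

Pattern: one or more of a character in [r-u] (captured); then optionally any character except [mjix], then the literal 'cw', then one or more of a digit (captured); then one or more of a word character (lazy) (captured); then one or more of a digit (captured); then 3 to 4 of any character except [oc], then optionally a literal 's' (non-capturing group); then anchored at the end.
Lazy quantifiers expand one character at a time until the remainder of the pattern can match.
Scanning left to right: at [3:53] match 'uuccw43QCX213e788srrsr8cw7H076seydsr3cw749Ue84h-is', groups = ('uu', 'ccw43', 'QCX213e788srrsr8cw7H076seydsr3cw749Ue', '84').
4 groups means the one result is a tuple of 4 captured strings — 1 here.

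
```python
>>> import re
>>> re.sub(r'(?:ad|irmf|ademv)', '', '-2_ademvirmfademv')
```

Alternation tries branches left to right and keeps the first one that lets the overall match succeed at that position.
Matches: at [3:5] → 'ad'; at [8:12] → 'irmf'; at [12:14] → 'ad'.
Each match is replaced by ''.

'-2_emvemv'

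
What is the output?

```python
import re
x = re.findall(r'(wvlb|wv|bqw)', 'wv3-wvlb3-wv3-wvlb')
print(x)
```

`|` is ordered: at each position the engine commits to the first alternative that works.
Matches: at [0:2] match 'wv', group 1 = 'wv'; at [4:8] match 'wvlb', group 1 = 'wvlb'; at [10:12] match 'wv', group 1 = 'wv'; at [14:18] match 'wvlb', group 1 = 'wvlb'.
`findall` collects group 1 from each match (4 total).

['wv', 'wvlb', 'wv', 'wvlb']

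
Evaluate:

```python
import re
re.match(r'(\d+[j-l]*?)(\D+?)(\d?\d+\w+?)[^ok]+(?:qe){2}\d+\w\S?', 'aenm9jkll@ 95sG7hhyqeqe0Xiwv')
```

This matches one or more of a digit, then zero or more of a character in [j-l] (lazy) (captured); then one or more of a non-digit (lazy) (captured); then optionally a digit, then one or more of a digit, then one or more of a word character (lazy) (captured); then one or more of any character except [ok], then the literal 'qe' repeated 2 times, then one or more of a digit; then a word character, then optionally a non-whitespace character.
With `match`, the pattern is implicitly anchored at the beginning.
Here position 0 doesn't satisfy it, so the call returns None.

None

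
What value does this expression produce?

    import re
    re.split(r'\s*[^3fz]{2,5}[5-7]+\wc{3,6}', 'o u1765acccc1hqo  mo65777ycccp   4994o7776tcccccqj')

Pattern: zero or more of whitespace, then 2 to 5 of any character except [3fz], then one or more of a character in [5-7]; then a word character, then 3 to 6 of the literal 'c'.
The string is cut at each match, leaving 4 pieces.

['', '1hq', 'p', 'qj']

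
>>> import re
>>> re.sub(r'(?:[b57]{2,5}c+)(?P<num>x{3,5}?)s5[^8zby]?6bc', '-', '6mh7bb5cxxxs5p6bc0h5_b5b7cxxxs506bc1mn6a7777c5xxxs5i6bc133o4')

'6mh-0h5_-1mn6a7777c5xxxs5i6bc133o4'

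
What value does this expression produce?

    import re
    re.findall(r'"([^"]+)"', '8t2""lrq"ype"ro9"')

['lrq', 'ro9']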